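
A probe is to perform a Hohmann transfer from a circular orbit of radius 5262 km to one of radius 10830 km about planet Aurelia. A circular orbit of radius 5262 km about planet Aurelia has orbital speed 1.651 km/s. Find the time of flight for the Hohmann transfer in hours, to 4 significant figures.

From the circular-orbit relation v² = μ/r at r = 5262 km: μ = v²r = (1.651)² × 5262 = 14343.2 km³/s².
The Hohmann ellipse has a_t = (r₁ + r₂)/2 = 8046 km.
Transfer time t = π√(a_t³/μ) = π√((8046)³ / 14343.2) = 18932 s.
Converting: 18932 s ÷ 3600 s/hour = 5.259 hours.

t = 5.259 hours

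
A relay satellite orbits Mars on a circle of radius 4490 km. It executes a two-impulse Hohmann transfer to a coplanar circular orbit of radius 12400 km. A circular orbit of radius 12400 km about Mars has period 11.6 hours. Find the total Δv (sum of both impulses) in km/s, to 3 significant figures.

Δv = 1.16 km/s

From Kepler's third law T² = 4π²r³/μ at r = 12400 km, T = 11.6 hours = 11.6 × 3600 s = 41760 s: μ = 4π²r³/T² = 43162.2 km³/s².
Transfer-ellipse semi-major axis a_t = (r₁ + r₂)/2 = (4490 + 12400)/2 = 8445 km.
At r₁ the circular-orbit speed is v₁ = √(μ/r₁) = 3.1005 km/s.
On the transfer ellipse at r₁, vis-viva equation gives v_p = √[μ(2/r₁ − 1/a_t)] = 3.7570 km/s.
First burn Δv₁ = |v_p − v₁| = 0.6565 km/s.
Circular speed at r₂: v₂ = √(μ/r₂) = 1.8657 km/s.
Transfer-orbit speed at r₂: v_a = √[μ(2/r₂ − 1/a_t)] = 1.3604 km/s.
Second burn Δv₂ = |v₂ − v_a| = 0.5053 km/s.
Total Δv = Δv₁ + Δv₂ = 1.162 km/s.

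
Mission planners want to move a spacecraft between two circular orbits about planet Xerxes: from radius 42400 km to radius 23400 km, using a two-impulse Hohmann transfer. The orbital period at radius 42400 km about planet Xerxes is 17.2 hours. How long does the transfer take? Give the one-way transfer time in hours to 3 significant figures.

t = 5.88 hours

From Kepler's third law T² = 4π²r³/μ at r = 42400 km, T = 17.2 hours = 17.2 × 3600 s = 61920 s: μ = 4π²r³/T² = 7.84866×10^5 km³/s².
Transfer-ellipse semi-major axis a_t = (r₁ + r₂)/2 = (42400 + 23400)/2 = 32900 km.
By Kepler's third law the transfer-orbit period is T = 2π√(a_t³/μ), so t = T/2 = 21160 s.
Converting: 21160 s ÷ 3600 s/hour = 5.88 hours.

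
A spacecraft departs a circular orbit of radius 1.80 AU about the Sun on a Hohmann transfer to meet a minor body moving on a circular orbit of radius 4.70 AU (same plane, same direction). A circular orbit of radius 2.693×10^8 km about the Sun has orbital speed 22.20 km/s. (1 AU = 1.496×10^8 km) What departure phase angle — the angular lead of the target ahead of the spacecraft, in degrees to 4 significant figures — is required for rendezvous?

From the circular-orbit relation v² = μ/r at r = 2.693×10^8 km: μ = v²r = (22.20)² × 2.693×10^8 = 1.32722×10^11 km³/s².
In km: r₁ = 1.80 × 1.496×10^8 = 2.6928×10^8 km; r₂ = 4.70 × 1.496×10^8 = 7.0312×10^8 km.
Transfer-ellipse semi-major axis a_t = (r₁ + r₂)/2 = (2.6928×10^8 + 7.0312×10^8)/2 = 4.862×10^8 km.
The half-period of the transfer ellipse is t = π√(a_t³/μ) = 9.245×10^7 s.
Target angular speed ω₂ = √(μ/r₂³) = 1.954×10^-8 rad/s.
Angle swept by the target during transfer: ω₂·t = 1.806 rad = 103.5°.
Arrival is 180° from departure on the ellipse, so φ = 180° − 103.5° = 76.50°.

φ = 76.50°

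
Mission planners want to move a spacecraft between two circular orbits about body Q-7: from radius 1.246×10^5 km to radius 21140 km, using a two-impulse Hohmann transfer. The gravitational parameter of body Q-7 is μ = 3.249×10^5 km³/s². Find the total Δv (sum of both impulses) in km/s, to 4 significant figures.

Semi-major axis of the transfer orbit: a_t = (1.246×10^5 + 21140)/2 = 72870 km.
Circular speed at r₁: v₁ = √(μ/r₁) = √(3.249×10^5/1.246×10^5) = 1.61479 km/s.
Transfer-orbit speed at r₁ (v² = μ(2/r − 1/a)): v_a = √[μ(2/r₁ − 1/a_t)] = 0.869749 km/s.
First burn Δv₁ = |v_a − v₁| = 0.7450 km/s.
Circular speed at r₂: v₂ = √(μ/r₂) = 3.920 km/s.
Transfer-orbit speed at r₂: v_p = √[μ(2/r₂ − 1/a_t)] = 5.126 km/s.
Second burn Δv₂ = |v₂ − v_p| = 1.206 km/s.
Δv = Δv₁ + Δv₂ = 0.7450 + 1.206 = 1.951 km/s.

Δv = 1.951 km/s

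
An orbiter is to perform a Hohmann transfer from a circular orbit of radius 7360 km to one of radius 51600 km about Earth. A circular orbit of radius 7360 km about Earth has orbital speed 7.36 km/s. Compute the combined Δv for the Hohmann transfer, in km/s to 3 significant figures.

From the circular-orbit relation v² = μ/r at r = 7360 km: μ = v²r = (7.36)² × 7360 = 3.98688×10^5 km³/s².
Transfer-ellipse semi-major axis a_t = (r₁ + r₂)/2 = (7360 + 51600)/2 = 29480 km.
At r₁ the circular-orbit speed is v₁ = √(μ/r₁) = 7.360 km/s.
Transfer-orbit speed at r₁ (vis-viva): v_p = √[μ(2/r₁ − 1/a_t)] = 9.737 km/s.
First burn Δv₁ = |v_p − v₁| = 2.377 km/s.
Circular speed at r₂: v₂ = √(μ/r₂) = 2.780 km/s.
Transfer-orbit speed at r₂: v_a = √[μ(2/r₂ − 1/a_t)] = 1.389 km/s.
Second burn Δv₂ = |v₂ − v_a| = 1.391 km/s.
Total Δv = Δv₁ + Δv₂ = 3.768 km/s.

Δv = 3.77 km/s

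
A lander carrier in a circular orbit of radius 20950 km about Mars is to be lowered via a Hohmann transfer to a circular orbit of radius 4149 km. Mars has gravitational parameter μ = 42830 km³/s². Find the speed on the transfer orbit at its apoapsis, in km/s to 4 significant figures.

v = 0.8221 km/s

Semi-major axis of the transfer orbit: a_t = (20950 + 4149)/2 = 12549.5 km.
The apoapsis of the transfer ellipse is at r = 20950 km.
Applying v² = μ(2/r − 1/a_t): v = 0.8221 km/s.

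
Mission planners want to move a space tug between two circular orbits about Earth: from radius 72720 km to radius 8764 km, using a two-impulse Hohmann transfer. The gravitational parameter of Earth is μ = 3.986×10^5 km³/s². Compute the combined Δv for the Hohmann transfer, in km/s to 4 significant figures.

The Hohmann ellipse has a_t = (r₁ + r₂)/2 = 40742 km.
At r₁ the circular-orbit speed is v₁ = √(μ/r₁) = 2.341 km/s.
Transfer-orbit speed at r₁ (vis-viva): v_a = √[μ(2/r₁ − 1/a_t)] = 1.086 km/s.
First burn Δv₁ = |v_a − v₁| = 1.255 km/s.
At r₂, v₂ = √(μ/r₂) = 6.744 km/s.
Transfer-orbit speed at r₂: v_p = √[μ(2/r₂ − 1/a_t)] = 9.010 km/s.
Second burn Δv₂ = |v₂ − v_p| = 2.266 km/s.
Δv = Δv₁ + Δv₂ = 1.255 + 2.266 = 3.521 km/s.

Δv = 3.521 km/s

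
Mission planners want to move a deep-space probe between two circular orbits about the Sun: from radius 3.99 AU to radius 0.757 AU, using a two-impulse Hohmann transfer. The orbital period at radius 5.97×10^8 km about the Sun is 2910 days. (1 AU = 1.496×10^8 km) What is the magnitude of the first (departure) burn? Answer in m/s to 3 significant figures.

Δv₁ = 6490 m/s

From Kepler's third law T² = 4π²r³/μ at r = 5.97×10^8 km, T = 2910 days = 2910 × 86400 s = 2.51424×10^8 s: μ = 4π²r³/T² = 1.32883×10^11 km³/s².
In km: r₁ = 3.99 × 1.496×10^8 = 5.96904×10^8 km; r₂ = 0.757 × 1.496×10^8 = 1.132472×10^8 km.
Semi-major axis of the transfer orbit: a_t = (5.96904×10^8 + 1.132472×10^8)/2 = 3.550756×10^8 km.
On the circular orbit at r = 5.96904×10^8 km, v_c = √(μ/r) = 14.92 km/s.
Transfer-orbit speed at the same r (vis-viva, a = a_t): v_t = √[μ(2/r − 1/a_t)] = 8.426 km/s.
Δv₁ = |v_t − v_c| = |8.426 − 14.92| = 6.494 km/s.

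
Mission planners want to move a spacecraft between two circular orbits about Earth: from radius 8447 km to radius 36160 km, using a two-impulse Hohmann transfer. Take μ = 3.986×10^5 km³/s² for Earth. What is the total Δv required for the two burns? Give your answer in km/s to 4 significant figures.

Δv = 3.154 km/s

The Hohmann ellipse has a_t = (r₁ + r₂)/2 = 22303.5 km.
Circular speed at r₁: v₁ = √(μ/r₁) = √(3.986×10^5/8447) = 6.8694 km/s.
On the transfer ellipse at r₁, v² = μ(2/r − 1/a) gives v_p = √[μ(2/r₁ − 1/a_t)] = 8.7467 km/s.
First burn Δv₁ = |v_p − v₁| = 1.877 km/s.
At r₂, v₂ = √(μ/r₂) = 3.320 km/s.
Transfer-orbit speed at r₂: v_a = √[μ(2/r₂ − 1/a_t)] = 2.043 km/s.
Second burn Δv₂ = |v₂ − v_a| = 1.277 km/s.
Δv = Δv₁ + Δv₂ = 1.877 + 1.277 = 3.154 km/s.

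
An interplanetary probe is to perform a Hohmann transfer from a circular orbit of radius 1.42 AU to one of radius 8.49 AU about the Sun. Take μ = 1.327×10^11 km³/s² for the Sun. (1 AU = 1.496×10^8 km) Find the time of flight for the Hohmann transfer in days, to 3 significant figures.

t = 2010 days

In km: r₁ = 1.42 × 1.496×10^8 = 2.12432×10^8 km; r₂ = 8.49 × 1.496×10^8 = 1.270104×10^9 km.
Semi-major axis of the transfer orbit: a_t = (2.12432×10^8 + 1.270104×10^9)/2 = 7.41268×10^8 km.
Transfer time t = π√(a_t³/μ) = π√((7.41268×10^8)³ / 1.327×10^11) = 1.7405×10^8 s.
Converting: 1.7405×10^8 s ÷ 86400 s/day = 2010 days.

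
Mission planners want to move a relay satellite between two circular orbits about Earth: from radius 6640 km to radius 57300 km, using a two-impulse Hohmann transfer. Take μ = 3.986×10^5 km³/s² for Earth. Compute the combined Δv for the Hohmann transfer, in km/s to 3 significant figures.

The Hohmann ellipse has a_t = (r₁ + r₂)/2 = 31970 km.
At r₁ the circular-orbit speed is v₁ = √(μ/r₁) = 7.7479 km/s.
Transfer-orbit speed at r₁ (vis-viva equation): v_p = √[μ(2/r₁ − 1/a_t)] = 10.373 km/s.
First burn Δv₁ = |v_p − v₁| = 2.625 km/s.
At r₂, v₂ = √(μ/r₂) = 2.637 km/s.
Transfer-orbit speed at r₂: v_a = √[μ(2/r₂ − 1/a_t)] = 1.202 km/s.
Second burn Δv₂ = |v₂ − v_a| = 1.435 km/s.
Δv = Δv₁ + Δv₂ = 2.625 + 1.435 = 4.060 km/s.

Δv = 4.06 km/s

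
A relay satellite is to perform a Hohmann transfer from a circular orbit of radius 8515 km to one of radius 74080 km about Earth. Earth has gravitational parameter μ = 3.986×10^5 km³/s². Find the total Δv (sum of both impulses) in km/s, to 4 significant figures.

Δv = 3.588 km/s

Semi-major axis of the transfer orbit: a_t = (8515 + 74080)/2 = 41297.5 km.
Circular speed at r₁: v₁ = √(μ/r₁) = √(3.986×10^5/8515) = 6.842 km/s.
Transfer-orbit speed at r₁ (vis-viva): v_p = √[μ(2/r₁ − 1/a_t)] = 9.164 km/s.
First burn Δv₁ = |v_p − v₁| = 2.322 km/s.
Circular speed at r₂: v₂ = √(μ/r₂) = 2.3196 km/s.
Transfer-orbit speed at r₂: v_a = √[μ(2/r₂ − 1/a_t)] = 1.0533 km/s.
Second burn Δv₂ = |v₂ − v_a| = 1.266 km/s.
Δv = Δv₁ + Δv₂ = 2.322 + 1.266 = 3.588 km/s.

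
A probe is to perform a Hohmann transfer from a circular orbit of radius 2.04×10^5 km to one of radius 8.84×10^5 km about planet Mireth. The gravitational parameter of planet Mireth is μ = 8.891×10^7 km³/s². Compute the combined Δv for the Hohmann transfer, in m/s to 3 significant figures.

The Hohmann ellipse has a_t = (r₁ + r₂)/2 = 5.440×10^5 km.
At r₁ the circular-orbit speed is v₁ = √(μ/r₁) = 20.877 km/s.
Transfer-orbit speed at r₁ (vis-viva equation): v_p = √[μ(2/r₁ − 1/a_t)] = 26.613 km/s.
First burn Δv₁ = |v_p − v₁| = 5.736 km/s.
At r₂, v₂ = √(μ/r₂) = 10.0288 km/s.
Transfer-orbit speed at r₂: v_a = √[μ(2/r₂ − 1/a_t)] = 6.14136 km/s.
Second burn Δv₂ = |v₂ − v_a| = 3.887 km/s.
Δv = Δv₁ + Δv₂ = 5.736 + 3.887 = 9.623 km/s.

Δv = 9620 m/s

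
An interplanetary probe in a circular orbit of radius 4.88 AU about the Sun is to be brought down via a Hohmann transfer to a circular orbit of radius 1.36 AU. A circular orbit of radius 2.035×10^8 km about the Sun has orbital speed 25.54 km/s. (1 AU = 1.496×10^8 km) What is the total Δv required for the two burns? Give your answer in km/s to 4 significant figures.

From the circular-orbit relation v² = μ/r at r = 2.035×10^8 km: μ = v²r = (25.54)² × 2.035×10^8 = 1.32741×10^11 km³/s².
In km: r₁ = 4.88 × 1.496×10^8 = 7.30048×10^8 km; r₂ = 1.36 × 1.496×10^8 = 2.03456×10^8 km.
Transfer-ellipse semi-major axis a_t = (r₁ + r₂)/2 = (7.30048×10^8 + 2.03456×10^8)/2 = 4.66752×10^8 km.
At r₁ the circular-orbit speed is v₁ = √(μ/r₁) = 13.4843 km/s.
On the transfer ellipse at r₁, v² = μ(2/r − 1/a) gives v_a = √[μ(2/r₁ − 1/a_t)] = 8.90266 km/s.
First burn Δv₁ = |v_a − v₁| = 4.582 km/s.
Circular speed at r₂: v₂ = √(μ/r₂) = 25.543 km/s.
Transfer-orbit speed at r₂: v_p = √[μ(2/r₂ − 1/a_t)] = 31.945 km/s.
Second burn Δv₂ = |v₂ − v_p| = 6.402 km/s.
Δv = Δv₁ + Δv₂ = 4.582 + 6.402 = 10.98 km/s.

Δv = 10.98 km/s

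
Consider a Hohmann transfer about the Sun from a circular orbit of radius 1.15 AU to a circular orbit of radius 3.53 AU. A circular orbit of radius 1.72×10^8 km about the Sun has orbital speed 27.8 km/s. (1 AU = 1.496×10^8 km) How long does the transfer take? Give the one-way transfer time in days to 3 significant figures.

t = 653 days

From the circular-orbit relation v² = μ/r at r = 1.72×10^8 km: μ = v²r = (27.8)² × 1.72×10^8 = 1.32928×10^11 km³/s².
In km: r₁ = 1.15 × 1.496×10^8 = 1.7204×10^8 km; r₂ = 3.53 × 1.496×10^8 = 5.28088×10^8 km.
Semi-major axis of the transfer orbit: a_t = (1.7204×10^8 + 5.28088×10^8)/2 = 3.50064×10^8 km.
By Kepler's third law the transfer-orbit period is T = 2π√(a_t³/μ), so t = T/2 = 5.644×10^7 s.
Converting: 5.644×10^7 s ÷ 86400 s/day = 653 days.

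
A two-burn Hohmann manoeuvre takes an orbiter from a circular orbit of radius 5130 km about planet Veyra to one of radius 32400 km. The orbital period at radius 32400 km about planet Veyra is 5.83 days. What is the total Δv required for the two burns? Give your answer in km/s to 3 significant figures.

Δv = 0.512 km/s

From Kepler's third law T² = 4π²r³/μ at r = 32400 km, T = 5.83 days = 5.83 × 86400 s = 5.03712×10^5 s: μ = 4π²r³/T² = 5292.13 km³/s².
The Hohmann ellipse has a_t = (r₁ + r₂)/2 = 18765 km.
At r₁ the circular-orbit speed is v₁ = √(μ/r₁) = 1.01568 km/s.
On the transfer ellipse at r₁, vis-viva gives v_p = √[μ(2/r₁ − 1/a_t)] = 1.33461 km/s.
First burn Δv₁ = |v_p − v₁| = 0.31893 km/s.
At r₂, v₂ = √(μ/r₂) = 0.40415 km/s.
Transfer-orbit speed at r₂: v_a = √[μ(2/r₂ − 1/a_t)] = 0.21131 km/s.
Second burn Δv₂ = |v₂ − v_a| = 0.19284 km/s.
Total Δv = Δv₁ + Δv₂ = 0.5118 km/s.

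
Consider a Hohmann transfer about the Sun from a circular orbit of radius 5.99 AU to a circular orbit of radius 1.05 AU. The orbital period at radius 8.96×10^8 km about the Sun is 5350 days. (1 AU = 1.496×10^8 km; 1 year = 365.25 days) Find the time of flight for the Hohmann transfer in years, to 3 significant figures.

t = 3.30 years

From Kepler's third law T² = 4π²r³/μ at r = 8.96×10^8 km, T = 5350 days = 5350 × 86400 s = 4.6224×10^8 s: μ = 4π²r³/T² = 1.32907×10^11 km³/s².
In km: r₁ = 5.99 × 1.496×10^8 = 8.96104×10^8 km; r₂ = 1.05 × 1.496×10^8 = 1.5708×10^8 km.
Transfer-ellipse semi-major axis a_t = (r₁ + r₂)/2 = (8.96104×10^8 + 1.5708×10^8)/2 = 5.26592×10^8 km.
Half the transfer-orbit period gives t = π√(a_t³/μ) = 1.041×10^8 s.
Converting: 1.041×10^8 s ÷ 3.15576×10^7 s/year (365.25 × 86400) = 3.30 years.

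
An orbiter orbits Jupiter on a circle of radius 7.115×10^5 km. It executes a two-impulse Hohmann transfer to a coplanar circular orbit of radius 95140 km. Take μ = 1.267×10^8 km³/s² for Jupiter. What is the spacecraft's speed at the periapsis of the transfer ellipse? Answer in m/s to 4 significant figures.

v = 48470 m/s

Semi-major axis of the transfer orbit: a_t = (7.115×10^5 + 95140)/2 = 4.0332×10^5 km.
At periapsis, r = 95140 km.
Vis-viva: v = √[μ(2/r − 1/a_t)] = √[1.267×10^8 × (2/95140 − 1/4.0332×10^5)] = 48.47 km/s.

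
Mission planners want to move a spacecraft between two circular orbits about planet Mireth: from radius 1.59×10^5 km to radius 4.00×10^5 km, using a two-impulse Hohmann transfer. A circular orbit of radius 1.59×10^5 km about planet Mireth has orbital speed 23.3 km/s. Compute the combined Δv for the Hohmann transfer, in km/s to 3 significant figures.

Δv = 8.18 km/s

From the circular-orbit relation v² = μ/r at r = 1.59×10^5 km: μ = v²r = (23.3)² × 1.59×10^5 = 8.63195×10^7 km³/s².
Transfer-ellipse semi-major axis a_t = (r₁ + r₂)/2 = (1.590×10^5 + 4.000×10^5)/2 = 2.795×10^5 km.
At r₁ the circular-orbit speed is v₁ = √(μ/r₁) = 23.300 km/s.
Transfer-orbit speed at r₁ (vis-viva equation): v_p = √[μ(2/r₁ − 1/a_t)] = 27.874 km/s.
First burn Δv₁ = |v_p − v₁| = 4.574 km/s.
At r₂, v₂ = √(μ/r₂) = 14.69 km/s.
Transfer-orbit speed at r₂: v_a = √[μ(2/r₂ − 1/a_t)] = 11.08 km/s.
Second burn Δv₂ = |v₂ − v_a| = 3.610 km/s.
Δv = Δv₁ + Δv₂ = 4.574 + 3.610 = 8.184 km/s.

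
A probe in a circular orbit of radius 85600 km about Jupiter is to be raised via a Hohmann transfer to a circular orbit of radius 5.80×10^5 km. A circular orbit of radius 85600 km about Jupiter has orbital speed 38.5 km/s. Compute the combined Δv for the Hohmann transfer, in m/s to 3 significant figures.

Δv = 19600 m/s

From the circular-orbit relation v² = μ/r at r = 85600 km: μ = v²r = (38.5)² × 85600 = 1.26881×10^8 km³/s².
Transfer-ellipse semi-major axis a_t = (r₁ + r₂)/2 = (85600 + 5.800×10^5)/2 = 3.328×10^5 km.
Circular speed at r₁: v₁ = √(μ/r₁) = √(1.26881×10^8/85600) = 38.50 km/s.
On the transfer ellipse at r₁, vis-viva gives v_p = √[μ(2/r₁ − 1/a_t)] = 50.83 km/s.
First burn Δv₁ = |v_p − v₁| = 12.33 km/s.
Circular speed at r₂: v₂ = √(μ/r₂) = 14.79 km/s.
Transfer-orbit speed at r₂: v_a = √[μ(2/r₂ − 1/a_t)] = 7.501 km/s.
Second burn Δv₂ = |v₂ − v_a| = 7.289 km/s.
Δv = Δv₁ + Δv₂ = 12.33 + 7.289 = 19.62 km/s.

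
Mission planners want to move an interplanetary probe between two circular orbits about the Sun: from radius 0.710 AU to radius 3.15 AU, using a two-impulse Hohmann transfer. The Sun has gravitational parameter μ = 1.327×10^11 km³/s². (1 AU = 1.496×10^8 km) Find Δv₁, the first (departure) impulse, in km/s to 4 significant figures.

Δv₁ = 9.810 km/s

In km: r₁ = 0.710 × 1.496×10^8 = 1.06216×10^8 km; r₂ = 3.15 × 1.496×10^8 = 4.7124×10^8 km.
Transfer-ellipse semi-major axis a_t = (r₁ + r₂)/2 = (1.06216×10^8 + 4.7124×10^8)/2 = 2.88728×10^8 km.
On the circular orbit at r = 1.06216×10^8 km, v_c = √(μ/r) = 35.35 km/s.
Vis-viva on the transfer ellipse at r = 1.06216×10^8 km gives v_t = √[μ(2/r − 1/a_t)] = 45.16 km/s.
Δv₁ = |v_t − v_c| = |45.16 − 35.35| = 9.810 km/s.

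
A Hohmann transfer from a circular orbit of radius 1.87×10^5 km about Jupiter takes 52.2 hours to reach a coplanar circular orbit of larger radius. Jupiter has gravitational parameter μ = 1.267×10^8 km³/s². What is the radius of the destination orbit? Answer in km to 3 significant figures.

r₂ = 1.35×10^6 km

Transfer time t = 52.2 hours = 1.8792×10^5 s, and t = π√(a_t³/μ).
So a_t = (μ t²/π²)^(1/3) = (1.267×10^8 × (1.8792×10^5)² / π²)^(1/3) = 7.6820×10^5 km.
Since a_t = (r₁ + r₂)/2, r₂ = 2a_t − r₁ = 2×7.6820×10^5 − 1.870×10^5 = 1.3494×10^6 km.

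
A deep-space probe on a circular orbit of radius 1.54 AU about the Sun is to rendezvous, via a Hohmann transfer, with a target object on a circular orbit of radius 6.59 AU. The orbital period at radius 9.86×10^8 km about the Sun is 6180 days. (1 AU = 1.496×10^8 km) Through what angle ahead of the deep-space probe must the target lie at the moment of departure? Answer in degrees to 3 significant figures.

φ = 92.8°

From Kepler's third law T² = 4π²r³/μ at r = 9.86×10^8 km, T = 6180 days = 6180 × 86400 s = 5.33952×10^8 s: μ = 4π²r³/T² = 1.32735×10^11 km³/s².
In km: r₁ = 1.54 × 1.496×10^8 = 2.30384×10^8 km; r₂ = 6.59 × 1.496×10^8 = 9.85864×10^8 km.
The Hohmann ellipse has a_t = (r₁ + r₂)/2 = 6.08124×10^8 km.
Transfer time t = π√(a_t³/μ) = 1.293×10^8 s.
Target angular speed ω₂ = √(μ/r₂³) = 1.177×10^-8 rad/s.
Angle swept by the target during transfer: ω₂·t = 1.522 rad = 87.20°.
Arrival is 180° from departure on the ellipse, so φ = 180° − 87.20° = 92.8°.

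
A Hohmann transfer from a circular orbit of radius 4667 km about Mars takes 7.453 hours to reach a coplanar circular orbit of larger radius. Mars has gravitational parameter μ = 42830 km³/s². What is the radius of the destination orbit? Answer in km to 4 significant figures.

r₂ = 24570 km

Transfer time t = 7.453 hours = 26830.8 s, and t = π√(a_t³/μ).
So a_t = (μ t²/π²)^(1/3) = (42830 × (26830.8)² / π²)^(1/3) = 14619 km.
Since a_t = (r₁ + r₂)/2, r₂ = 2a_t − r₁ = 2×14619 − 4667 = 24571 km.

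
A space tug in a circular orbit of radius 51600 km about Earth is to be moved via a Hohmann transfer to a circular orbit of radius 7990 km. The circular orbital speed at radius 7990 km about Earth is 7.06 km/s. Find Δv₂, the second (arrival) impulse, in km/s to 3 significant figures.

Δv₂ = 2.23 km/s

From the circular-orbit relation v² = μ/r at r = 7990 km: μ = v²r = (7.06)² × 7990 = 3.98250×10^5 km³/s².
Transfer-ellipse semi-major axis a_t = (r₁ + r₂)/2 = (51600 + 7990)/2 = 29795 km.
On the circular orbit at r = 7990 km, v_c = √(μ/r) = 7.060 km/s.
Transfer-orbit speed at the same r (vis-viva, a = a_t): v_t = √[μ(2/r − 1/a_t)] = 9.291 km/s.
Δv₂ = |v_t − v_c| = |9.291 − 7.060| = 2.231 km/s.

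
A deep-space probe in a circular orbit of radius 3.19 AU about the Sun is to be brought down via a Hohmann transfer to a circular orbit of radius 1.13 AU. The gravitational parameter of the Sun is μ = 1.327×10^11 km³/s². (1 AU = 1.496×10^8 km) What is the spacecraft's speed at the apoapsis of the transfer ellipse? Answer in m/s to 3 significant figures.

In km: r₁ = 3.19 × 1.496×10^8 = 4.77224×10^8 km; r₂ = 1.13 × 1.496×10^8 = 1.69048×10^8 km.
Transfer-ellipse semi-major axis a_t = (r₁ + r₂)/2 = (4.77224×10^8 + 1.69048×10^8)/2 = 3.23136×10^8 km.
At apoapsis, r = 4.77224×10^8 km.
Vis-viva: v = √[μ(2/r − 1/a_t)] = √[1.327×10^11 × (2/4.77224×10^8 − 1/3.23136×10^8)] = 12.06 km/s.

v = 12100 m/s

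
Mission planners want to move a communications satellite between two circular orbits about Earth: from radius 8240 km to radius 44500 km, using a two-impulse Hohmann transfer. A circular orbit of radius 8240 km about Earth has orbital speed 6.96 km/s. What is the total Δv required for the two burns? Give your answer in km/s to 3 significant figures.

From the circular-orbit relation v² = μ/r at r = 8240 km: μ = v²r = (6.96)² × 8240 = 3.99159×10^5 km³/s².
Transfer-ellipse semi-major axis a_t = (r₁ + r₂)/2 = (8240 + 44500)/2 = 26370 km.
Circular speed at r₁: v₁ = √(μ/r₁) = √(3.99159×10^5/8240) = 6.960 km/s.
Transfer-orbit speed at r₁ (v² = μ(2/r − 1/a)): v_p = √[μ(2/r₁ − 1/a_t)] = 9.041 km/s.
First burn Δv₁ = |v_p − v₁| = 2.081 km/s.
At r₂, v₂ = √(μ/r₂) = 2.995 km/s.
Transfer-orbit speed at r₂: v_a = √[μ(2/r₂ − 1/a_t)] = 1.674 km/s.
Second burn Δv₂ = |v₂ − v_a| = 1.321 km/s.
Δv = Δv₁ + Δv₂ = 2.081 + 1.321 = 3.402 km/s.

Δv = 3.40 km/s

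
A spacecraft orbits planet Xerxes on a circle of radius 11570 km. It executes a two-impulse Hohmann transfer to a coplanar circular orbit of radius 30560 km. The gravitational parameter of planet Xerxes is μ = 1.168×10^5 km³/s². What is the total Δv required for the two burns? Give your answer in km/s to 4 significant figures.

Δv = 1.156 km/s

Semi-major axis of the transfer orbit: a_t = (11570 + 30560)/2 = 21065 km.
At r₁ the circular-orbit speed is v₁ = √(μ/r₁) = 3.17727 km/s.
On the transfer ellipse at r₁, vis-viva equation gives v_p = √[μ(2/r₁ − 1/a_t)] = 3.82693 km/s.
First burn Δv₁ = |v_p − v₁| = 0.6497 km/s.
Circular speed at r₂: v₂ = √(μ/r₂) = 1.9550 km/s.
Transfer-orbit speed at r₂: v_a = √[μ(2/r₂ − 1/a_t)] = 1.4489 km/s.
Second burn Δv₂ = |v₂ − v_a| = 0.5061 km/s.
Δv = Δv₁ + Δv₂ = 0.6497 + 0.5061 = 1.156 km/s.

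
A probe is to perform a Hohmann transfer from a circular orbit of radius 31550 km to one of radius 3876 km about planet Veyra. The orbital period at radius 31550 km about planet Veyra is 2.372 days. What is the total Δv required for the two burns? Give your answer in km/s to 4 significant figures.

From Kepler's third law T² = 4π²r³/μ at r = 31550 km, T = 2.372 days = 2.372 × 86400 s = 2.049408×10^5 s: μ = 4π²r³/T² = 29519.0 km³/s².
The Hohmann ellipse has a_t = (r₁ + r₂)/2 = 17713 km.
Circular speed at r₁: v₁ = √(μ/r₁) = √(29519.0/31550) = 0.9673 km/s.
On the transfer ellipse at r₁, vis-viva gives v_a = √[μ(2/r₁ − 1/a_t)] = 0.4525 km/s.
First burn Δv₁ = |v_a − v₁| = 0.5148 km/s.
Circular speed at r₂: v₂ = √(μ/r₂) = 2.7597 km/s.
Transfer-orbit speed at r₂: v_p = √[μ(2/r₂ − 1/a_t)] = 3.6831 km/s.
Second burn Δv₂ = |v₂ − v_p| = 0.9234 km/s.
Total Δv = Δv₁ + Δv₂ = 1.438 km/s.

Δv = 1.438 km/s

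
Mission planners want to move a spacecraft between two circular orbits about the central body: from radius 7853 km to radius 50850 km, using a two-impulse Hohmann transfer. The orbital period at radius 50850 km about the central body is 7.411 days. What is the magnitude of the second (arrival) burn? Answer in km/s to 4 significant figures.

From Kepler's third law T² = 4π²r³/μ at r = 50850 km, T = 7.411 days = 7.411 × 86400 s = 6.403104×10^5 s: μ = 4π²r³/T² = 12660.5 km³/s².
The Hohmann ellipse has a_t = (r₁ + r₂)/2 = 29351.5 km.
Circular speed at r = 50850 km: v_c = √(μ/r) = 0.4990 km/s.
Transfer-orbit speed at the same r (vis-viva, a = a_t): v_t = √[μ(2/r − 1/a_t)] = 0.2581 km/s.
Δv₂ = |v_t − v_c| = |0.2581 − 0.4990| = 0.2409 km/s.

Δv₂ = 0.2409 km/s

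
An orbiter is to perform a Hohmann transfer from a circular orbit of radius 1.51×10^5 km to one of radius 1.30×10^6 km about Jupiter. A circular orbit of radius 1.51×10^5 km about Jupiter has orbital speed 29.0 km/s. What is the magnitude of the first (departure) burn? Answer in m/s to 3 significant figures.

Δv₁ = 9820 m/s

From the circular-orbit relation v² = μ/r at r = 1.51×10^5 km: μ = v²r = (29.0)² × 1.51×10^5 = 1.26991×10^8 km³/s².
The Hohmann ellipse has a_t = (r₁ + r₂)/2 = 7.255×10^5 km.
Circular speed at r = 1.510×10^5 km: v_c = √(μ/r) = 29.00 km/s.
Vis-viva on the transfer ellipse at r = 1.510×10^5 km gives v_t = √[μ(2/r − 1/a_t)] = 38.82 km/s.
Δv₁ = |v_t − v_c| = |38.82 − 29.00| = 9.820 km/s.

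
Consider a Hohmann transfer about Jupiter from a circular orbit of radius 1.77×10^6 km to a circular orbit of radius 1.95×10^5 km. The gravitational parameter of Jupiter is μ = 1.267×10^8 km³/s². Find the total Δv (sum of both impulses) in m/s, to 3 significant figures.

Δv = 13400 m/s

Transfer-ellipse semi-major axis a_t = (r₁ + r₂)/2 = (1.770×10^6 + 1.950×10^5)/2 = 9.825×10^5 km.
At r₁ the circular-orbit speed is v₁ = √(μ/r₁) = 8.4606 km/s.
On the transfer ellipse at r₁, vis-viva gives v_a = √[μ(2/r₁ − 1/a_t)] = 3.7692 km/s.
First burn Δv₁ = |v_a − v₁| = 4.691 km/s.
At r₂, v₂ = √(μ/r₂) = 25.490 km/s.
Transfer-orbit speed at r₂: v_p = √[μ(2/r₂ − 1/a_t)] = 34.213 km/s.
Second burn Δv₂ = |v₂ − v_p| = 8.723 km/s.
Δv = Δv₁ + Δv₂ = 4.691 + 8.723 = 13.41 km/s.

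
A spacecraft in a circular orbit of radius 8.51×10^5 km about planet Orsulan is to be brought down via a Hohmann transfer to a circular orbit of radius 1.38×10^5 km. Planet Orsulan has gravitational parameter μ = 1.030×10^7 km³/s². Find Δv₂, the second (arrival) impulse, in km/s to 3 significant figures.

Δv₂ = 2.69 km/s

The Hohmann ellipse has a_t = (r₁ + r₂)/2 = 4.945×10^5 km.
Circular speed at r = 1.380×10^5 km: v_c = √(μ/r) = 8.6393 km/s.
Vis-viva on the transfer ellipse at r = 1.380×10^5 km gives v_t = √[μ(2/r − 1/a_t)] = 11.333 km/s.
Δv₂ = |v_t − v_c| = |11.333 − 8.6393| = 2.694 km/s.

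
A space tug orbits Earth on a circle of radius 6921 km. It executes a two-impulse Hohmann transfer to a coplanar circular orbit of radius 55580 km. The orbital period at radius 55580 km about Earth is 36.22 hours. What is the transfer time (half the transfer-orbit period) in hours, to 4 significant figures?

t = 7.635 hours

From Kepler's third law T² = 4π²r³/μ at r = 55580 km, T = 36.22 hours = 36.22 × 3600 s = 1.30392×10^5 s: μ = 4π²r³/T² = 3.98670×10^5 km³/s².
Transfer-ellipse semi-major axis a_t = (r₁ + r₂)/2 = (6921 + 55580)/2 = 31250.5 km.
Half the transfer-orbit period gives t = π√(a_t³/μ) = 27487 s.
Converting: 27487 s ÷ 3600 s/hour = 7.635 hours.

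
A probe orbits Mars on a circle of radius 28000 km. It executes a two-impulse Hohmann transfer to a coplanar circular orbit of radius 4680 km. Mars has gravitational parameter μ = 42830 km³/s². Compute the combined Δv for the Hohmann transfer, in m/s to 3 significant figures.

Semi-major axis of the transfer orbit: a_t = (28000 + 4680)/2 = 16340 km.
At r₁ the circular-orbit speed is v₁ = √(μ/r₁) = 1.2368 km/s.
Transfer-orbit speed at r₁ (v² = μ(2/r − 1/a)): v_a = √[μ(2/r₁ − 1/a_t)] = 0.66190 km/s.
First burn Δv₁ = |v_a − v₁| = 0.5749 km/s.
Circular speed at r₂: v₂ = √(μ/r₂) = 3.0252 km/s.
Transfer-orbit speed at r₂: v_p = √[μ(2/r₂ − 1/a_t)] = 3.9601 km/s.
Second burn Δv₂ = |v₂ − v_p| = 0.9349 km/s.
Δv = Δv₁ + Δv₂ = 0.5749 + 0.9349 = 1.510 km/s.

Δv = 1510 m/s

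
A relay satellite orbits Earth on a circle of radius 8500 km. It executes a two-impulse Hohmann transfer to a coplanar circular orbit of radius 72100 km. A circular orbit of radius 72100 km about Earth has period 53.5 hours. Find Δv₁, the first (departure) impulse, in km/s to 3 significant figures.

Δv₁ = 2.31 km/s

From Kepler's third law T² = 4π²r³/μ at r = 72100 km, T = 53.5 hours = 53.5 × 3600 s = 1.926×10^5 s: μ = 4π²r³/T² = 3.98890×10^5 km³/s².
Semi-major axis of the transfer orbit: a_t = (8500 + 72100)/2 = 40300 km.
On the circular orbit at r = 8500 km, v_c = √(μ/r) = 6.85042 km/s.
Transfer-orbit speed at the same r (vis-viva, a = a_t): v_t = √[μ(2/r − 1/a_t)] = 9.16288 km/s.
Δv₁ = |v_t − v_c| = |9.16288 − 6.85042| = 2.312 km/s.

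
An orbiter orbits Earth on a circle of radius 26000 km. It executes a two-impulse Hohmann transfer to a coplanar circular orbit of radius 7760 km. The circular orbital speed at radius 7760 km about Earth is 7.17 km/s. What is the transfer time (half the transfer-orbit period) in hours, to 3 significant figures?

From the circular-orbit relation v² = μ/r at r = 7760 km: μ = v²r = (7.17)² × 7760 = 3.98933×10^5 km³/s².
Transfer-ellipse semi-major axis a_t = (r₁ + r₂)/2 = (26000 + 7760)/2 = 16880 km.
By Kepler's third law the transfer-orbit period is T = 2π√(a_t³/μ), so t = T/2 = 10910 s.
Converting: 10910 s ÷ 3600 s/hour = 3.03 hours.

t = 3.03 hours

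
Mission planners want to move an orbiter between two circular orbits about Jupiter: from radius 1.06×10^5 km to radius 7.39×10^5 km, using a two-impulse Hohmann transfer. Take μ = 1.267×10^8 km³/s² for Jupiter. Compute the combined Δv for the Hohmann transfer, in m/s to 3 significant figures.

Transfer-ellipse semi-major axis a_t = (r₁ + r₂)/2 = (1.060×10^5 + 7.390×10^5)/2 = 4.225×10^5 km.
Circular speed at r₁: v₁ = √(μ/r₁) = √(1.267×10^8/1.060×10^5) = 34.573 km/s.
Transfer-orbit speed at r₁ (vis-viva equation): v_p = √[μ(2/r₁ − 1/a_t)] = 45.724 km/s.
First burn Δv₁ = |v_p − v₁| = 11.151 km/s.
Circular speed at r₂: v₂ = √(μ/r₂) = 13.0938 km/s.
Transfer-orbit speed at r₂: v_a = √[μ(2/r₂ − 1/a_t)] = 6.55852 km/s.
Second burn Δv₂ = |v₂ − v_a| = 6.5353 km/s.
Total Δv = Δv₁ + Δv₂ = 17.69 km/s.

Δv = 17700 m/s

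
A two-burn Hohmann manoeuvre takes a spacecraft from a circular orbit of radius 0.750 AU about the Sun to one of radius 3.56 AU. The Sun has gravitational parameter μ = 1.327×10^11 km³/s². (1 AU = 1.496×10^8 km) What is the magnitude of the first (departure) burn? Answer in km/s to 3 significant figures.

In km: r₁ = 0.750 × 1.496×10^8 = 1.122×10^8 km; r₂ = 3.56 × 1.496×10^8 = 5.32576×10^8 km.
The Hohmann ellipse has a_t = (r₁ + r₂)/2 = 3.22388×10^8 km.
On the circular orbit at r = 1.122×10^8 km, v_c = √(μ/r) = 34.391 km/s.
Transfer-orbit speed at the same r (vis-viva, a = a_t): v_t = √[μ(2/r − 1/a_t)] = 44.202 km/s.
Δv₁ = |v_t − v_c| = |44.202 − 34.391| = 9.811 km/s.

Δv₁ = 9.81 km/s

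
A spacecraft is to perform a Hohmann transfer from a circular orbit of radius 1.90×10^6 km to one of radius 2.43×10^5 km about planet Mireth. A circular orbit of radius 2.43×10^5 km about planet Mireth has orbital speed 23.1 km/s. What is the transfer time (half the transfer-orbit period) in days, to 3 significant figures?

t = 3.54 days

From the circular-orbit relation v² = μ/r at r = 2.43×10^5 km: μ = v²r = (23.1)² × 2.43×10^5 = 1.29667×10^8 km³/s².
The Hohmann ellipse has a_t = (r₁ + r₂)/2 = 1.0715×10^6 km.
Half the transfer-orbit period gives t = π√(a_t³/μ) = 3.060×10^5 s.
Converting: 3.060×10^5 s ÷ 86400 s/day = 3.54 days.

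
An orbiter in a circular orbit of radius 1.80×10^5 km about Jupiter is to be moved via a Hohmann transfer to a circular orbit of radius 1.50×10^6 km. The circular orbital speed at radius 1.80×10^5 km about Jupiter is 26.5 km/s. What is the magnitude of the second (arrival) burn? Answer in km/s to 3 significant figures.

Δv₂ = 4.93 km/s

From the circular-orbit relation v² = μ/r at r = 1.80×10^5 km: μ = v²r = (26.5)² × 1.80×10^5 = 1.26405×10^8 km³/s².
Transfer-ellipse semi-major axis a_t = (r₁ + r₂)/2 = (1.800×10^5 + 1.500×10^6)/2 = 8.400×10^5 km.
Circular speed at r = 1.500×10^6 km: v_c = √(μ/r) = 9.1799 km/s.
Vis-viva on the transfer ellipse at r = 1.500×10^6 km gives v_t = √[μ(2/r − 1/a_t)] = 4.2495 km/s.
Δv₂ = |v_t − v_c| = |4.2495 − 9.1799| = 4.930 km/s.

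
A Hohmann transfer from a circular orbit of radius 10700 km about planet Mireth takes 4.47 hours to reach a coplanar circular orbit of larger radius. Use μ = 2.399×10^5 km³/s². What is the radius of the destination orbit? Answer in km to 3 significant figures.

Transfer time t = 4.47 hours = 16092 s, and t = π√(a_t³/μ).
So a_t = (μ t²/π²)^(1/3) = (2.399×10^5 × (16092)² / π²)^(1/3) = 18464 km.
Since a_t = (r₁ + r₂)/2, r₂ = 2a_t − r₁ = 2×18464 − 10700 = 26228 km.

r₂ = 26200 km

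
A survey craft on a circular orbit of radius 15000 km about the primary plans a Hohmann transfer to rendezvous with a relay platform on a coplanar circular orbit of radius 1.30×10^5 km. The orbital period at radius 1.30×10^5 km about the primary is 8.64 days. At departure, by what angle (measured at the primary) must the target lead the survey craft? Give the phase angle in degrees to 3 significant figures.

From Kepler's third law T² = 4π²r³/μ at r = 1.30×10^5 km, T = 8.64 days = 8.64 × 86400 s = 7.46496×10^5 s: μ = 4π²r³/T² = 1.55645×10^5 km³/s².
The Hohmann ellipse has a_t = (r₁ + r₂)/2 = 72500 km.
Transfer time t = π√(a_t³/μ) = 1.5545×10^5 s.
The target's mean motion on its circular orbit is ω₂ = √(μ/r₂³) = 8.4169×10^-6 rad/s.
Angle swept by the target during transfer: ω₂·t = 1.3084 rad = 74.97°.
The survey craft traverses 180° on the transfer ellipse, so the target must lead by 180° − 74.97° = 105°.

φ = 105°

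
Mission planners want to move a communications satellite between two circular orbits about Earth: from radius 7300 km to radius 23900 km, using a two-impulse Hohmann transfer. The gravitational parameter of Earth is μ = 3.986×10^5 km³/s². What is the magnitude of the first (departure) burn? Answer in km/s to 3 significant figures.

Δv₁ = 1.76 km/s

Transfer-ellipse semi-major axis a_t = (r₁ + r₂)/2 = (7300 + 23900)/2 = 15600 km.
Circular speed at r = 7300 km: v_c = √(μ/r) = 7.389 km/s.
Transfer-orbit speed at the same r (vis-viva, a = a_t): v_t = √[μ(2/r − 1/a_t)] = 9.146 km/s.
Δv₁ = |v_t − v_c| = |9.146 − 7.389| = 1.757 km/s.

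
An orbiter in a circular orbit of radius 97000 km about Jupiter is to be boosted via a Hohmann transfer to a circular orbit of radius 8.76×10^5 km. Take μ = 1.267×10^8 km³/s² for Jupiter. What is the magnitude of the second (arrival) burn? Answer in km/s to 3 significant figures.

Δv₂ = 6.66 km/s

The Hohmann ellipse has a_t = (r₁ + r₂)/2 = 4.865×10^5 km.
Circular speed at r = 8.760×10^5 km: v_c = √(μ/r) = 12.026 km/s.
Vis-viva on the transfer ellipse at r = 8.760×10^5 km gives v_t = √[μ(2/r − 1/a_t)] = 5.3701 km/s.
Δv₂ = |v_t − v_c| = |5.3701 − 12.026| = 6.656 km/s.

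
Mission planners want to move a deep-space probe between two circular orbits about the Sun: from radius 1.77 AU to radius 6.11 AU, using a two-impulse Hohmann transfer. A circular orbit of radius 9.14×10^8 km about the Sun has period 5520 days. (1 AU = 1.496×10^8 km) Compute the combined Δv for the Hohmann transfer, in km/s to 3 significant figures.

Δv = 9.46 km/s

From Kepler's third law T² = 4π²r³/μ at r = 9.14×10^8 km, T = 5520 days = 5520 × 86400 s = 4.76928×10^8 s: μ = 4π²r³/T² = 1.32523×10^11 km³/s².
In km: r₁ = 1.77 × 1.496×10^8 = 2.64792×10^8 km; r₂ = 6.11 × 1.496×10^8 = 9.14056×10^8 km.
Transfer-ellipse semi-major axis a_t = (r₁ + r₂)/2 = (2.64792×10^8 + 9.14056×10^8)/2 = 5.89424×10^8 km.
Circular speed at r₁: v₁ = √(μ/r₁) = √(1.32523×10^11/2.64792×10^8) = 22.371 km/s.
On the transfer ellipse at r₁, vis-viva gives v_p = √[μ(2/r₁ − 1/a_t)] = 27.859 km/s.
First burn Δv₁ = |v_p − v₁| = 5.488 km/s.
At r₂, v₂ = √(μ/r₂) = 12.04 km/s.
Transfer-orbit speed at r₂: v_a = √[μ(2/r₂ − 1/a_t)] = 8.070 km/s.
Second burn Δv₂ = |v₂ − v_a| = 3.970 km/s.
Δv = Δv₁ + Δv₂ = 5.488 + 3.970 = 9.458 km/s.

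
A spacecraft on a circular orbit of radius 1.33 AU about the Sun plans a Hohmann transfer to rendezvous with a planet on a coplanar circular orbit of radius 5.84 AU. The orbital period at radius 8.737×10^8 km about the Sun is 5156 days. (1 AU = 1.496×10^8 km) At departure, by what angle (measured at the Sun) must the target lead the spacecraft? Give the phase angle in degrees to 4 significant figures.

From Kepler's third law T² = 4π²r³/μ at r = 8.737×10^8 km, T = 5156 days = 5156 × 86400 s = 4.454784×10^8 s: μ = 4π²r³/T² = 1.32676×10^11 km³/s².
In km: r₁ = 1.33 × 1.496×10^8 = 1.98968×10^8 km; r₂ = 5.84 × 1.496×10^8 = 8.73664×10^8 km.
Transfer-ellipse semi-major axis a_t = (r₁ + r₂)/2 = (1.98968×10^8 + 8.73664×10^8)/2 = 5.36316×10^8 km.
Transfer time t = π√(a_t³/μ) = 1.071×10^8 s.
Target angular speed ω₂ = √(μ/r₂³) = 1.411×10^-8 rad/s.
Angle swept by the target during transfer: ω₂·t = 1.511 rad = 86.57°.
Arrival is 180° from departure on the ellipse, so φ = 180° − 86.57° = 93.43°.

φ = 93.43°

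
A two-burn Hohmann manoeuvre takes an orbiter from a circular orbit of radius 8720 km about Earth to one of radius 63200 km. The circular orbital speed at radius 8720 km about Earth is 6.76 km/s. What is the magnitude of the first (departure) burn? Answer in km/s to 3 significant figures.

Δv₁ = 2.20 km/s

From the circular-orbit relation v² = μ/r at r = 8720 km: μ = v²r = (6.76)² × 8720 = 3.98483×10^5 km³/s².
Transfer-ellipse semi-major axis a_t = (r₁ + r₂)/2 = (8720 + 63200)/2 = 35960 km.
Circular speed at r = 8720 km: v_c = √(μ/r) = 6.760 km/s.
Transfer-orbit speed at the same r (vis-viva, a = a_t): v_t = √[μ(2/r − 1/a_t)] = 8.962 km/s.
Δv₁ = |v_t − v_c| = |8.962 − 6.760| = 2.202 km/s.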